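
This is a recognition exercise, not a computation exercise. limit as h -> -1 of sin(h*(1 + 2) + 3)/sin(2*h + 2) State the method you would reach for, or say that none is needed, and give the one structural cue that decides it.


Diagnosis: l'Hôpital's rule (0/0) — both numerator and denominator vanish at -1: the genuine 0/0 indeterminate that l'Hôpital exists for. The standard small-argument limits would also carry it; the rule is the systematic route.


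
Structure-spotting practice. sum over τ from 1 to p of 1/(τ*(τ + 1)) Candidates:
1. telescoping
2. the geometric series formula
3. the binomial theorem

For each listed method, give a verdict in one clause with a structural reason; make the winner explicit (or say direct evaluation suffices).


Diagnosis: telescoping — the summand 1/(τ*(τ + 1)) decomposes into fractions whose poles differ by an integer shift — the series collapses.
- telescoping: applicable, and directly so.
- the geometric series formula — there is no constant term-to-term ratio.
- the binomial theorem — the terms lack the binomial-coefficient-weighted complementary-power pattern of an expansion.


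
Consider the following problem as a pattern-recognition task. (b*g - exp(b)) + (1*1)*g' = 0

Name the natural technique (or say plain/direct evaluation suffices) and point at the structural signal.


Verdict: a linear integrating factor — the equation is linear in g with coefficient b; multiplying by the integrating factor exp(∫b) makes the left side a perfect derivative.


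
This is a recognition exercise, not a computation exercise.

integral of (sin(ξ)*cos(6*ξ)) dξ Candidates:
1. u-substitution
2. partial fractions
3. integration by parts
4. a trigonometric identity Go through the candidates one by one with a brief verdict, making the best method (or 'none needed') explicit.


Technique: a trigonometric identity — distinct frequencies under one product (sin(ξ)*cos(6*ξ)): the product-to-sum identity is the systematic route to an integrable form.
- u-substitution: no subexpression of the integrand serves as a whole-integral substitution inner — individual terms may offer their own, but none carries its derivative as a factor of the full integrand; a working change of variable would have to be constructed from outside the expression.
- partial fractions — there is no rational-function structure to decompose.
- integration by parts: not the fit here: there is no polynomial factor to ladder down — parts can still close the trigonometric product by recursion, though the identity rewrite is the direct route.
- a trigonometric identity: yes — fits the structure here.


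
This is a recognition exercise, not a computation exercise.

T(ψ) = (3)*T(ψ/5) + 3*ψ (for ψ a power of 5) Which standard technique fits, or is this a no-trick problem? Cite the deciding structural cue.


Method: the master substitution — divide-the-index recursion (ψ/5 inside the call) straightens out once the index is rewritten as 5^m.


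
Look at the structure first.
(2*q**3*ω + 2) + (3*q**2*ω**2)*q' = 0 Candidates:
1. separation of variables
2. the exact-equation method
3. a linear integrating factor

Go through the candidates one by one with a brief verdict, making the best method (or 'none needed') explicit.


Method: the exact-equation method — 2*q**3*ω + 2 and 3*q**2*ω**2 pass the exactness check on the nose, so no integrating factor in ω or q is needed at all.
- separation of variables: the two dependences do not factor apart.
- the exact-equation method: applies; the problem has the shape this method handles.
- a linear integrating factor — the unknown enters nonlinearly (through a power, a denominator, or a transcendental function), which the linear integrating-factor recipe cannot absorb as-is — any repair would come from a preliminary substitution, not the factor.


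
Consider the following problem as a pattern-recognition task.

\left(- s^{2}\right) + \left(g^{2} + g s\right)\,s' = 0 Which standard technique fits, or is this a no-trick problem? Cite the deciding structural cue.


Method: the homogeneous substitution — the slope's numerator and denominator share total degree; set v = s/g and the equation drops to separable form. Rewriting — with the variables' roles exchanged where the shape demands it — would expose a Bernoulli structure too; the homogeneous substitution simply reads the degrees directly.


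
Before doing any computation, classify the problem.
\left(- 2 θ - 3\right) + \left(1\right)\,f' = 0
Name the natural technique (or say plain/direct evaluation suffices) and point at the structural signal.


Technique: no special technique — solved for the derivative, f never appears on the right — this is a direct integration in θ, not a differential-equations problem at heart.


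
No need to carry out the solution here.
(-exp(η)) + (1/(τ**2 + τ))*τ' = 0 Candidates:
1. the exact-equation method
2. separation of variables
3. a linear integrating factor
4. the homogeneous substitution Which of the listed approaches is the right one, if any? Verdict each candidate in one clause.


Technique: separation of variables — solved for the derivative, the right side factors as exp(η) times τ**2 + τ — all η-dependence separates from all τ-dependence. A Bernoulli rewrite would carry it as the equation stands — separating the variables needs no rearrangement either.
- the exact-equation method — the cross-partial test holds only vacuously — each coefficient lives in its own variable, so the exactness machinery reads no structure the split form does not already show.
- separation of variables: yes — fits the structure here.
- a linear integrating factor: a nonlinear term in the unknown puts this outside the integrating-factor template.
- the homogeneous substitution — solved for the derivative, the right side changes under joint scaling of the two variables.


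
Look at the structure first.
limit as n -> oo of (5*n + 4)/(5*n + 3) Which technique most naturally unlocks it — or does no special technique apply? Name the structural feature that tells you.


Diagnosis: dominant-term comparison — growth-rate triage: the leading powers of n decide the limit, everything else is noise. Viewed as a single quotient this is an ∞/∞ form — an at-infinity application of l'Hôpital's rule would also resolve it; comparing leading growth reads the answer without differentiating.


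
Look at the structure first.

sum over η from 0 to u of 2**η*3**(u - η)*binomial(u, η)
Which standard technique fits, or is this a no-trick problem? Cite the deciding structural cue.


Verdict: the binomial theorem — the summand is term η of a binomial expansion in 2 and 3; the whole sum is a single power.


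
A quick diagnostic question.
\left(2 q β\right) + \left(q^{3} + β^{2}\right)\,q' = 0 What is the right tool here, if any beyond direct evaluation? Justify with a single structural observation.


Diagnosis: the exact-equation method — equality of cross partials is the green light — assemble the potential function term by term.


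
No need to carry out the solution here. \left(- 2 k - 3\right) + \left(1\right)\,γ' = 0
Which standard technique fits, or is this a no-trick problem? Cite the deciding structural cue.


Diagnosis: no special technique — solved for the derivative, no γ appears — this is antidifferentiation in k wearing ODE clothing.


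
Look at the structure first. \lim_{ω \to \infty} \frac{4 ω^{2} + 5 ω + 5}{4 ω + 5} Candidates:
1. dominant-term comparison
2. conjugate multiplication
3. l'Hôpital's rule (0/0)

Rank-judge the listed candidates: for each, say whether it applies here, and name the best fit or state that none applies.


Best approach: dominant-term comparison — divide by the highest power of ω present: lower-order terms vanish and the dominant ratio remains.
- dominant-term comparison: applies; the problem has the shape this method handles.
- conjugate multiplication — the conjugate move applies to radical differences, which this is not.
- l'Hôpital's rule (0/0) — no 0/0 form appears: written as one quotient, top and bottom both grow without bound, and the ratio is decided by their leading terms.


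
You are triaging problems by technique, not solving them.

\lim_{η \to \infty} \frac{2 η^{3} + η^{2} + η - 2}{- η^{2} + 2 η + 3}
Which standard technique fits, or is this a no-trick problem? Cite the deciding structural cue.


Method: dominant-term comparison — divide by the highest power of η present: lower-order terms vanish and the dominant ratio remains. As a single quotient, the ∞/∞ shape would yield to repeated differentiation as well — the growth comparison gets there in one look.


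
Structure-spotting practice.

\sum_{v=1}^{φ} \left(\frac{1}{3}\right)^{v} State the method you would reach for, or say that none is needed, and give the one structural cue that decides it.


Diagnosis: the geometric series formula — consecutive terms stand in a fixed index-free ratio — the geometric sum formula closes it.


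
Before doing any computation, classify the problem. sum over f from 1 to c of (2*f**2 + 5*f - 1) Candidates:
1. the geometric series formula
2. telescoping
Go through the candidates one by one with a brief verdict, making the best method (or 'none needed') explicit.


Verdict: no special technique — Faulhaber territory: sum each constant-multiple power of f with its closed-form formula, no trick required.
- the geometric series formula: the term-to-term ratio changes with the index, so the geometric formula cannot close it.
- telescoping: the terms as presented offer no neighboring cancellation — a telescoping rewrite may exist, but the displayed structure does not hand one over.


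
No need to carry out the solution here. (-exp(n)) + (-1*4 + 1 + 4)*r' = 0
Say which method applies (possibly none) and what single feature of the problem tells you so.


Diagnosis: no special technique — with r absent the equation is not coupled at all: direct integration in n.


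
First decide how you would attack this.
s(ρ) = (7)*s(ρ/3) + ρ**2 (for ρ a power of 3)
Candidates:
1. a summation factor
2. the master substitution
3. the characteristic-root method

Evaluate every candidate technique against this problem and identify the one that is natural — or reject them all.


Method: the master substitution — divide-the-index recursion (ρ/3 inside the call) straightens out once the index is rewritten as 3^m.
- a summation factor — the recursion divides its index rather than shifting it — there is no previous-term chain for a summation factor to telescope.
- the master substitution: yes, a natural case for it.
- the characteristic-root method: a divided-index call is not the fixed-shift linear shape that characteristic roots solve.


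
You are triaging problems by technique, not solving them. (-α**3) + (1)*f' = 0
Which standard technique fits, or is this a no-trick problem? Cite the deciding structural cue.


Method: no special technique — the slope is a function of α alone, so integrate both sides directly.


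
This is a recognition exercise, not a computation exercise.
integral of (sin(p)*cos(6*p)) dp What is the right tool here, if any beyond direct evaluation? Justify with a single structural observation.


Verdict: a trigonometric identity — mixed-frequency products such as sin(p)*cos(6*p) are designed for the product-to-sum formula.


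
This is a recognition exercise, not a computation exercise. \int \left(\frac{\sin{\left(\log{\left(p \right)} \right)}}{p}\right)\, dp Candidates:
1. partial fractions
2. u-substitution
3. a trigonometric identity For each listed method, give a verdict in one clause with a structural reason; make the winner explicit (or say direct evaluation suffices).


Method: u-substitution — the only nontrivial dependence routes through \log{\left(p \right)}, whose derivative supplies the leftover factor up to a constant multiple — u = \log{\left(p \right)} flattens it.
- partial fractions — there is no rational-function structure to decompose.
- u-substitution: yes — fits the structure here.
- a trigonometric identity — no even trigonometric power and no product of distinct frequencies to rewrite.


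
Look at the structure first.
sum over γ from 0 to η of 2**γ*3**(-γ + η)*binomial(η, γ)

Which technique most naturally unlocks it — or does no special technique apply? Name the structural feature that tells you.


Verdict: the binomial theorem — the binomial coefficients weight matched powers of 2 and 3, which is exactly the expansion of a binomial power.


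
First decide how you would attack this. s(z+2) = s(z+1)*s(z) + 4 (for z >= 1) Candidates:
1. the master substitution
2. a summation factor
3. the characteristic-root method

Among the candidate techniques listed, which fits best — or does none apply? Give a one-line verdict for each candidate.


Technique: no special technique — no ansatz, no master substitution, no summation factor survives the nonlinearity here.
- the master substitution: no fixed divisor shrinks the index between calls.
- a summation factor: no summation factor applies — the rule is not linear in the sequence values.
- the characteristic-root method: nonlinearity rules out exponential-mode superposition from the start.


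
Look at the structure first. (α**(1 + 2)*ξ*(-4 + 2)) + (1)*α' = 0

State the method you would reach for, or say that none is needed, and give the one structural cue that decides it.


Diagnosis: separation of variables — all dependence on the two variables factors apart, the defining separable shape.


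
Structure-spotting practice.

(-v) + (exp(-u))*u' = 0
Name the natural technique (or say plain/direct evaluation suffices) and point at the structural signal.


Best approach: separation of variables — solved for the derivative, the right side splits multiplicatively into a function of each variable alone — divide and integrate each side. The equation is exact as it stands too — a potential function exists — though separation reads the split structure directly.


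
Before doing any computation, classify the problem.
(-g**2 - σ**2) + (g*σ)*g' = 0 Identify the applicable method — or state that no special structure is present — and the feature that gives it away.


Verdict: the homogeneous substitution — the slope's numerator and denominator share total degree; set v = g/σ and the equation drops to separable form. Rearranged, this also fits the Bernoulli template directly; the homogeneous substitution reads the structure without the rearrangement.


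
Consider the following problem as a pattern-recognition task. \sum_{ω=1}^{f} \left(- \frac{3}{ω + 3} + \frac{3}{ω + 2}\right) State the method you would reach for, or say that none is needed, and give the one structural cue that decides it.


Verdict: telescoping — the generic term is a one-step difference of \frac{3}{ω + 2}, so partial sums shortcut to endpoint evaluation.


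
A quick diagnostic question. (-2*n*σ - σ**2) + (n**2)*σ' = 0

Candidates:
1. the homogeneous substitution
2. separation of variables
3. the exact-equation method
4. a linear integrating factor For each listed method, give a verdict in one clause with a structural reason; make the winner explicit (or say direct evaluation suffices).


Method: the homogeneous substitution — the slope's numerator and denominator have matching total degree, so it depends only on σ/n and the ratio substitution collapses it. A Bernoulli substitution is a fair alternative on this equation directly; the homogeneous reading takes it as given.
- the homogeneous substitution: yes — fits the structure here.
- separation of variables: the two dependences do not factor apart.
- the exact-equation method: the cross partial derivatives disagree, so no single potential exists.
- a linear integrating factor — a nonlinear term in the unknown puts this outside the integrating-factor template.


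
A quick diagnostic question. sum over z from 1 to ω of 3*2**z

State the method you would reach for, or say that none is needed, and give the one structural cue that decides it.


Diagnosis: the geometric series formula — each summand is the previous one scaled by 2; that constant multiplier is itself the geometric structure.


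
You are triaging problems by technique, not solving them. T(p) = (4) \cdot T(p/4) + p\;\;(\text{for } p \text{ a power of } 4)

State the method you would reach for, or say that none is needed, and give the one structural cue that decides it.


Verdict: the master substitution — the argument contracts 4-fold per step: reindex p exponentially and solve the linear recurrence in the new index.


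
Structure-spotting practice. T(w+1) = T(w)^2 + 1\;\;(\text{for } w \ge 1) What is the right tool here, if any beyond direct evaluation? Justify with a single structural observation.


Best approach: no special technique — the map from one term to the next is curved, not linear, so linear closed-form machinery does not attach.


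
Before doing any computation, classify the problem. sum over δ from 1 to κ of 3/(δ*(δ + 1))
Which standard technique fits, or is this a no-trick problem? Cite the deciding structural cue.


Method: telescoping — integer-spaced poles in 3/(δ*(δ + 1)) are the telescoping signature in disguise.


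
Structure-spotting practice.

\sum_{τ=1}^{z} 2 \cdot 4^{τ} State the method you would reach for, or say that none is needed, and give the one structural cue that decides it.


Verdict: the geometric series formula — the ratio of consecutive terms is the constant 4, independent of the index — a geometric sum.


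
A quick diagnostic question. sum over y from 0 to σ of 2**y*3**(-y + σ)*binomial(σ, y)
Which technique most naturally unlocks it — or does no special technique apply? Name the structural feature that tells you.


Method: the binomial theorem — the binomial coefficients weight matched powers of 2 and 3, which is exactly the expansion of a binomial power.


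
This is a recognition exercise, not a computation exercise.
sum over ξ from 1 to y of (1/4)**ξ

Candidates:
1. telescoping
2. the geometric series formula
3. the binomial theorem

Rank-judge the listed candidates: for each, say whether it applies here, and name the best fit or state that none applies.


Best approach: the geometric series formula — the ratio of consecutive terms is the constant 1/4, independent of the index — a geometric sum.
- telescoping — as presented, consecutive terms share no shifted copy to cancel against — no rewrite is on display to change that.
- the geometric series formula: yes, a natural case for it.
- the binomial theorem: there is no sum-raised-to-a-power identity hiding in these terms.


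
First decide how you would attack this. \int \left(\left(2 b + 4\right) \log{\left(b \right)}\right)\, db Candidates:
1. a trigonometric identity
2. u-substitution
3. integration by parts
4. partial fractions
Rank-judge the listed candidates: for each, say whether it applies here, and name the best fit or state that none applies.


Verdict: integration by parts — with u = \log{\left(b \right)} the logarithm disappears after one differentiation, leaving a power-rule integral.
- a trigonometric identity — no sine or cosine appears, so there is nothing for a trigonometric identity to act on.
- u-substitution: no subexpression of the integrand pairs with its own derivative as a factor — individual terms may offer their own substitutions, but any change of variable covering the whole integral would have to be constructed from outside the expression.
- integration by parts: yes — fits the structure here.
- partial fractions: the expression is not a ratio of polynomials that decomposes further.


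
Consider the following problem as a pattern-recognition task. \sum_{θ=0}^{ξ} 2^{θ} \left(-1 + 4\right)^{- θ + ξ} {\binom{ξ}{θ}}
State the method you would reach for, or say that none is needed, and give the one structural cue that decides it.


Best approach: the binomial theorem — the binomial coefficients weight matched powers of 2 and (-1 + 4), which is exactly the expansion of a binomial power.


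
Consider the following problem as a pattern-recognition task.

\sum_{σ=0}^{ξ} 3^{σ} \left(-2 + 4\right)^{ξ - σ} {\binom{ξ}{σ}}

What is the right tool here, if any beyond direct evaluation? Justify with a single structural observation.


Best approach: the binomial theorem — binomial coefficients against complementary powers of 3 and (-2 + 4): recognize the binomial expansion and resum.


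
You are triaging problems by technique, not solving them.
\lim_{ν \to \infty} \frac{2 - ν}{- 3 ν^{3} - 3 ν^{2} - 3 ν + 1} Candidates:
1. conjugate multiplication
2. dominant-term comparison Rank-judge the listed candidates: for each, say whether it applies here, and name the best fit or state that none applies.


Verdict: dominant-term comparison — divide through by the highest power of ν; every lower-order term dies and the dominant terms decide the limit.
- conjugate multiplication — rationalization has no target — no divergent radical difference appears.
- dominant-term comparison — yes, a natural case for it.


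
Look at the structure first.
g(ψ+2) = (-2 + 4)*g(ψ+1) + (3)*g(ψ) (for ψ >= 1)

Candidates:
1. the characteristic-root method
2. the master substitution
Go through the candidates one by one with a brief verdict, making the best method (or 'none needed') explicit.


Method: the characteristic-root method — the recurrence treats every index alike (constant coefficients, no forcing) — precisely the regime where r^ψ trials close it.
- the characteristic-root method — a fit — the right tool for this form.
- the master substitution — there is no divide-the-index recursive argument.


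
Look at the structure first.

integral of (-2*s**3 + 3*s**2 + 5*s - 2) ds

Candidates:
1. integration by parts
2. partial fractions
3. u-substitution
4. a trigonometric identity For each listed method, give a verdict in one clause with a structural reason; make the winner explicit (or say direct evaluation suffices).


Best approach: no special technique — the integrand is a sum of constant multiples of powers of s — integrate term by term.
- integration by parts — splitting off a factor buys nothing — the integrand integrates directly without parts.
- partial fractions — the expression is not a ratio of polynomials that decomposes further.
- u-substitution — no substitution does more than relabel what direct integration already handles.
- a trigonometric identity: no sine or cosine appears, so there is nothing for a trigonometric identity to act on.


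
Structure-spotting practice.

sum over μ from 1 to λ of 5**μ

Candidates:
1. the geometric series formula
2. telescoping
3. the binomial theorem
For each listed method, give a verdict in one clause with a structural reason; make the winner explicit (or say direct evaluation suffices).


Best approach: the geometric series formula — consecutive terms stand in a fixed index-free ratio — the geometric sum formula closes it.
- the geometric series formula — a fit — the right tool for this form.
- telescoping: the terms as presented offer no neighboring cancellation — a telescoping rewrite may exist, but the displayed structure does not hand one over.
- the binomial theorem — the terms lack the binomial-coefficient-weighted complementary-power pattern of an expansion.


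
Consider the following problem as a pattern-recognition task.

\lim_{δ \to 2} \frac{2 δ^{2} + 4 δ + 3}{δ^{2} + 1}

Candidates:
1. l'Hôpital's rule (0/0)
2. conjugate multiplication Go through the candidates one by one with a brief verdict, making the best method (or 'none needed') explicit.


Technique: no special technique — the expression is continuous at the evaluation point — substitute directly; no indeterminate form appears.
- l'Hôpital's rule (0/0): substituting the point gives a finite value outright — there is no indeterminate clash to repair.
- conjugate multiplication — the conjugate move applies to radical differences, which this is not.


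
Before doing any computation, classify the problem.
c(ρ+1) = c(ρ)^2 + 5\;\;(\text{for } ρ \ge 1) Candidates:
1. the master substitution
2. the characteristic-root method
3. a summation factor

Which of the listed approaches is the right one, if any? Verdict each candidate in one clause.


Method: no special technique — a nonlinear dependence on earlier terms breaks linearity, and with it every superposition-based closed form.
- the master substitution — the recursion shifts the index rather than dividing it.
- the characteristic-root method: nonlinearity rules out exponential-mode superposition from the start.
- a summation factor: no summation factor applies — the rule is not linear in the sequence values.


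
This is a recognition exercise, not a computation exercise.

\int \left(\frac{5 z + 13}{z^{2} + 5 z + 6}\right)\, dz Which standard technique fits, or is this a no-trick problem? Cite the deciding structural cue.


Verdict: partial fractions — with z^{2} + 5 z + 6 factorable and the degree on top strictly smaller, simple-fraction decomposition is immediate.


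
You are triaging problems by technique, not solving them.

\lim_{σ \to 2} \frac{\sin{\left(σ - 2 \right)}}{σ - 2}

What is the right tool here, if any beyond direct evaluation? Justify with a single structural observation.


Method: l'Hôpital's rule (0/0) — both numerator and denominator vanish at 2: the genuine 0/0 indeterminate that l'Hôpital exists for. Expanding numerator and denominator to first order gives the same value — the rule automates exactly that.


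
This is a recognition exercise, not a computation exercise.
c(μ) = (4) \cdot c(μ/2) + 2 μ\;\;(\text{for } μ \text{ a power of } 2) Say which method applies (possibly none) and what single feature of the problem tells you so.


Diagnosis: the master substitution — treat m = log base 2 of μ as the new clock: one recursion step advances m by one while μ scales by 2.


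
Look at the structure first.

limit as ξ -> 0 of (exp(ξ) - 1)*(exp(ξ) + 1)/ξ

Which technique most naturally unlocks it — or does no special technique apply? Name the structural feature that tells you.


Diagnosis: l'Hôpital's rule (0/0) — the 0/0 form at 0 is the signature situation for l'Hôpital's rule. One could equally expand both pieces locally and compare leading terms; the rule does that in one stroke.


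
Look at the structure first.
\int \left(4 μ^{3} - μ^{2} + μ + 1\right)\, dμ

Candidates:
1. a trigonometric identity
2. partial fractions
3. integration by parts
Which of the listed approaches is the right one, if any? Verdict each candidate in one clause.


Technique: no special technique — every term is a constant multiple of a power of μ; term-wise power-rule integration needs no preliminary transformation.
- a trigonometric identity: with no trigonometric functions present, identity rewriting has no target.
- partial fractions: the expression is not a ratio of polynomials that decomposes further.
- integration by parts — parts would only shuffle a directly integrable integrand.


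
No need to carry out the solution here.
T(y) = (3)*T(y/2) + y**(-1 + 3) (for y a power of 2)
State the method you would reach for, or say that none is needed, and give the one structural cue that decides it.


Technique: the master substitution — the recursive call is at index y/2 rather than a shift, a divide-and-conquer shape — substituting y = 2^m linearizes it.


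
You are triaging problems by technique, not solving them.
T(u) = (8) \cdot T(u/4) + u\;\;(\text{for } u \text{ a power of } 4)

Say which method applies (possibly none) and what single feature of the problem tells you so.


Technique: the master substitution — the argument shrinks by the factor 4, so measure the index on a logarithmic scale and the recursion becomes a shift.


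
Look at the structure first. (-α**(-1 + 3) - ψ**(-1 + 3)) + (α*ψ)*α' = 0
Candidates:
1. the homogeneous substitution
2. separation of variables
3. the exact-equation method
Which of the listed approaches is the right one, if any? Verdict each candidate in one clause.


Technique: the homogeneous substitution — the slope's numerator and denominator share total degree; set v = α/ψ and the equation drops to separable form. A Bernoulli rewrite works here as the equation stands — the homogeneous substitution is the more immediate reading.
- the homogeneous substitution — a fit — the right tool for this form.
- separation of variables — no algebra isolates the independent variable on one side and the unknown on the other.
- the exact-equation method — no potential function has this form as its differential, as written.


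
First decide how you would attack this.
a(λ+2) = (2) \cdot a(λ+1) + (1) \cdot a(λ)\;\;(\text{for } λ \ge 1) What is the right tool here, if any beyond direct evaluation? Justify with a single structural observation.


Method: the characteristic-root method — shift-invariance with fixed coefficients calls for exponential trials; the characteristic polynomial finds every r^λ.


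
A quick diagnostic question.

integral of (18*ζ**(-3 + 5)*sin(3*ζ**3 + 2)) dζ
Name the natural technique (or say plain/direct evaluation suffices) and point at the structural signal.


Technique: u-substitution — collected, the integrand has one factor that is, up to a constant, the derivative of an inner expression the rest depends on — substitute for that inner expression.


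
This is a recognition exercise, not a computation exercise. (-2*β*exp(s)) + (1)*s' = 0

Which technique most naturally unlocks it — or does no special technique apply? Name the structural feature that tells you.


Diagnosis: separation of variables — one side of the product carries the independent variable, the other the unknown — the textbook separation shape.


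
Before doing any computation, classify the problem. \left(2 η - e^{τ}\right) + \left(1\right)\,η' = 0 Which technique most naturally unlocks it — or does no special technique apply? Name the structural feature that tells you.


Diagnosis: a linear integrating factor — first power of η, nonzero forcing: the integrating-factor recipe applies verbatim with p = 2.


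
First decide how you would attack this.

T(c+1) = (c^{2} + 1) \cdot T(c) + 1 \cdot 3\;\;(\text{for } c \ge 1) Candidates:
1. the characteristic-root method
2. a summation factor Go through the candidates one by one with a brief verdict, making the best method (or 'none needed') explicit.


Diagnosis: a summation factor — first-order linear but the coefficient c^{2} + 1 moves with the index — divide by the cumulative product and telescope.
- the characteristic-root method — the coefficients vary with the index, breaking the constant-coefficient structure the method needs.
- a summation factor — a fit — the right tool for this form.


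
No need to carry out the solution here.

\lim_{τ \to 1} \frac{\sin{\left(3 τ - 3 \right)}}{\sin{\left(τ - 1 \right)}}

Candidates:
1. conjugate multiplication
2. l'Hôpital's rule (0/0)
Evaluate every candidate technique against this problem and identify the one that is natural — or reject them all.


Best approach: l'Hôpital's rule (0/0) — the 0/0 form at 1 is the signature situation for l'Hôpital's rule. The standard small-argument limits would also carry it; the rule is the systematic route.
- conjugate multiplication: no divergent radical difference is present for a conjugate pair to cancel.
- l'Hôpital's rule (0/0) — yes, a natural case for it.


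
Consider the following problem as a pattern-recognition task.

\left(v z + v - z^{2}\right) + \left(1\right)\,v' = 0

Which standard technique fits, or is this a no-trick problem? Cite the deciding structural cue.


Verdict: a linear integrating factor — the unknown enters only to the first power against a nonzero forcing term — the integrating-factor template applies directly.


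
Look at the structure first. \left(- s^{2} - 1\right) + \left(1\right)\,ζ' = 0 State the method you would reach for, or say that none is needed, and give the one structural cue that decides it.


Verdict: no special technique — solved for the derivative, ζ never appears on the right — this is a direct integration in s, not a differential-equations problem at heart.


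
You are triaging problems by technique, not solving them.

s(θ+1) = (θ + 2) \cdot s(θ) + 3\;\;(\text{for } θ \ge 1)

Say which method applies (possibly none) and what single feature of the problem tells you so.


Diagnosis: a summation factor — one-term recursion with variable weight θ + 2 is solved by product normalization, not by root-finding.


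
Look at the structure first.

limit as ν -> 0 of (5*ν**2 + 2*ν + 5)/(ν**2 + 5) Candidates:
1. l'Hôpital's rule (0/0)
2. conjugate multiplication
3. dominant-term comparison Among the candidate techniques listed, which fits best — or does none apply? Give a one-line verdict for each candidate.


Diagnosis: no special technique — the expression is continuous at the evaluation point — substitute directly; no indeterminate form appears.
- l'Hôpital's rule (0/0) — substituting the point gives a finite value outright — there is no indeterminate clash to repair.
- conjugate multiplication — the conjugate move applies to radical differences, which this is not.
- dominant-term comparison: no dominant power emerges to decide the limit by degree comparison.


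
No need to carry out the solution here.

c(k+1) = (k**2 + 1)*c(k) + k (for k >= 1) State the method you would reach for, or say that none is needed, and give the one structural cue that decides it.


Diagnosis: a summation factor — first-order linear but the coefficient k**2 + 1 moves with the index — divide by the cumulative product and telescope.


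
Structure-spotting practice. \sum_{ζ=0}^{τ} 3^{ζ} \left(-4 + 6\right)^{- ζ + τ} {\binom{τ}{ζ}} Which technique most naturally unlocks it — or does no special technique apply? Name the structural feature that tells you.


Technique: the binomial theorem — binomial coefficients against complementary powers of 3 and (-4 + 6): recognize the binomial expansion and resum.


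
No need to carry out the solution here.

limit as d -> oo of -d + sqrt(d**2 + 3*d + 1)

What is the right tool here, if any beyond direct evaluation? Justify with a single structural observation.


Diagnosis: conjugate multiplication — an infinity-minus-infinity difference with a surviving radical — multiply by the conjugate to cancel the divergence.


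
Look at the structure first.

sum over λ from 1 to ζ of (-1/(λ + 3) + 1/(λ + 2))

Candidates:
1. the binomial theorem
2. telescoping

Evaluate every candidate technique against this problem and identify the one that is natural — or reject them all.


Method: telescoping — the summand is built as 1/(λ + 2) minus its own successor — adjacent terms annihilate down the line.
- the binomial theorem: there is no pair of bases whose matched powers would reassemble into a single binomial power.
- telescoping — a fit — the right tool for this form.


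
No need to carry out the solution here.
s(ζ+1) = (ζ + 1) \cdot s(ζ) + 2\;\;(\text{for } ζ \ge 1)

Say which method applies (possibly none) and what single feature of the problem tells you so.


Verdict: a summation factor — an index-dependent multiplier ζ + 1 rules out characteristic roots; a summation factor converts it to a pure difference.


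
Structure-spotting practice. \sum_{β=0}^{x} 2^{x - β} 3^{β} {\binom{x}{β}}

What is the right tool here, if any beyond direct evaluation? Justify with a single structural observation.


Diagnosis: the binomial theorem — binomial coefficients against complementary powers of 3 and 2: recognize the binomial expansion and resum.


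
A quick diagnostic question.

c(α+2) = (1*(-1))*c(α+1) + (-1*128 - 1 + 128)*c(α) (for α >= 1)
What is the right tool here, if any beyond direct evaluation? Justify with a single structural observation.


Technique: the characteristic-root method — try a geometric ansatz r^α: constant coefficients turn the recurrence into one polynomial equation in r.


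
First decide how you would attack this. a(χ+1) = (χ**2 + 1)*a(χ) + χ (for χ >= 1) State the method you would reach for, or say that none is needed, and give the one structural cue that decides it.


Method: a summation factor — first-order linear but the coefficient χ**2 + 1 moves with the index — divide by the cumulative product and telescope.


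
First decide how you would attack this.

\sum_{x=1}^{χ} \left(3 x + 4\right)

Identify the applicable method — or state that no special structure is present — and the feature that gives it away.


Method: no special technique — every summand is a constant multiple of a power of x — apply the standard power-sum identities one degree at a time.


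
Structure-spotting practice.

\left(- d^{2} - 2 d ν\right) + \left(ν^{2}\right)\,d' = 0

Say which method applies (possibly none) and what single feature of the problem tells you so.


Technique: the homogeneous substitution — the slope is degree-zero homogeneous: the ratio substitution v = d/ν collapses it. Rearranged, this also fits the Bernoulli template directly; the homogeneous substitution reads the structure without the rearrangement.


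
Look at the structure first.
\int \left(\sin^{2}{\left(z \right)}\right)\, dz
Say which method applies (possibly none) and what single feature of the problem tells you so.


Technique: a trigonometric identity — the even trigonometric power \sin^{2}{\left(z \right)} reduces by a double-angle identity before any integration is attempted.


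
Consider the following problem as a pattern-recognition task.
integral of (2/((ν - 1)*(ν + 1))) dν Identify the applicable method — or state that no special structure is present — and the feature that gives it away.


Method: partial fractions — the bottom factors while the top stays lower-degree — split into simple fractions and integrate piece by piece.


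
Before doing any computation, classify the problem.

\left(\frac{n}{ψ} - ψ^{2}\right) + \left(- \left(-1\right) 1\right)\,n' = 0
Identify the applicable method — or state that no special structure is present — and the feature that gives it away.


Verdict: a linear integrating factor — linear in the unknown with genuine forcing: multiply through by the exponential of the integrated coefficient and the left side closes into one derivative.


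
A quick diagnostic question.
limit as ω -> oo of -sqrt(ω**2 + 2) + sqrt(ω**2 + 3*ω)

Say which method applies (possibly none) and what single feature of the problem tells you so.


Best approach: conjugate multiplication — infinity minus infinity with a radical in play — multiply by the conjugate so the divergences of sqrt(ω**2 + 3*ω) and sqrt(ω**2 + 2) annihilate.


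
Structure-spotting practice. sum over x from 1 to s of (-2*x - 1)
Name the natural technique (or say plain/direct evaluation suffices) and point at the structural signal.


Technique: no special technique — Faulhaber territory: sum each constant-multiple power of x with its closed-form formula, no trick required.


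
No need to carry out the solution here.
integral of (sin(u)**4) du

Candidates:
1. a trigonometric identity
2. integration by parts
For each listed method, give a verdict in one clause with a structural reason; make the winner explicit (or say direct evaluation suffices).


Technique: a trigonometric identity — the exponent on sin(u)**4 is even — the power-reduction identity is the standard preprocessing step.
- a trigonometric identity: a fit — the right tool for this form.
- integration by parts: not the natural route: no polynomial-kernel product appears — a recursive parts reduction of the trigonometric product exists, but the identity rewrite is direct.
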